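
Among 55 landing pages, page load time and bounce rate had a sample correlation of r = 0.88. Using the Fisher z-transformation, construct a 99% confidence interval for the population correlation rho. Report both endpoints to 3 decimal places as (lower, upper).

z_r = atanh(0.88) = 1.375768;  SE = 1/√(n−3) = 1/√52 = 0.138675
z-limits: 1.375768 ± 2.576·0.138675 = 1.375768 ± 0.357227 = [1.018541, 1.732995]
ρ-limits: (tanh 1.018541, tanh 1.732995) = (0.769, 0.939)

(0.769, 0.939)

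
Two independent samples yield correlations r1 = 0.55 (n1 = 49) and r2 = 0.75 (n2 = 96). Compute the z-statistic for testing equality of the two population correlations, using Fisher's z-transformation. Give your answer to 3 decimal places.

-1.967

z1 = atanh(0.55) = 0.618381,  z2 = atanh(0.75) = 0.972955
SE = √(1/(n1−3) + 1/(n2−3)) = √(1/46 + 1/93) = √(0.0217391 + 0.0107527) = √0.0324918 = 0.180255
z = (z1 − z2)/SE = (0.618381 − 0.972955) / 0.180255 = -0.354574 / 0.180255 = -1.967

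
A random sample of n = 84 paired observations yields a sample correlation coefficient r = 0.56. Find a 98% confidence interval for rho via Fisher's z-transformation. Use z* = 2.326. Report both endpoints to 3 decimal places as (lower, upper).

z_r = atanh(0.56) = 0.632833;  SE = 1/√(n−3) = 1/√81 = 0.111111
z-limits: 0.632833 ± 2.326·0.111111 = 0.632833 ± 0.258444 = [0.374389, 0.891277]
ρ-limits: (tanh 0.374389, tanh 0.891277) = (0.358, 0.712)

(0.358, 0.712)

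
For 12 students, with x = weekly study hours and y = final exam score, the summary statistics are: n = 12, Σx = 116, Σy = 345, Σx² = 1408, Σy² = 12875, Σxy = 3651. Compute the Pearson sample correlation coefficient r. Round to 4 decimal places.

Numerator: nΣxy − (Σx)(Σy) = 12·3651 − (116)(345) = 3792
Denominator: √[(nΣx²−(Σx)²)(nΣy²−(Σy)²)]
  nΣx²−(Σx)² = 12·1408 − 13456 = 3440;  nΣy²−(Σy)² = 12·12875 − 119025 = 35475
  √(3440·35475) = √122034000 = 11046.9000
r = 3792 / 11046.9000 = 0.3433

0.3433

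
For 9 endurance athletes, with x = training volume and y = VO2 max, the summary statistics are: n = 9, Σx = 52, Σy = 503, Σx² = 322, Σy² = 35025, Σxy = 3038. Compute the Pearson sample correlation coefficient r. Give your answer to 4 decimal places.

0.3414

Numerator: nΣxy − (Σx)(Σy) = 9·3038 − (52)(503) = 1186
Denominator: √[(nΣx²−(Σx)²)(nΣy²−(Σy)²)]
  nΣx²−(Σx)² = 9·322 − 2704 = 194;  nΣy²−(Σy)² = 9·35025 − 253009 = 62216
  √(194·62216) = √12069904 = 3474.1767
r = 1186 / 3474.1767 = 0.3414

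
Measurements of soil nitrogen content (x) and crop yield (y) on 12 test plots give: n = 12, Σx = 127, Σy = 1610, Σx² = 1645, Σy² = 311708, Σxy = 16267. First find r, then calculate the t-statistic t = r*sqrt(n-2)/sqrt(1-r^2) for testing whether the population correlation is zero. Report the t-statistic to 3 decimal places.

-0.460

Numerator: nΣxy − (Σx)(Σy) = 12·16267 − (127)(1610) = -9266
Denominator: √[(nΣx²−(Σx)²)(nΣy²−(Σy)²)]
  nΣx²−(Σx)² = 12·1645 − 16129 = 3611;  nΣy²−(Σy)² = 12·311708 − 2592100 = 1148396
  √(3611·1148396) = √4146857956 = 64396.1020
r = -9266 / 64396.1020 = -0.1439
t = r·√(n−2)/√(1−r²) = -0.1439·√10 / √(1−0.020707) = -0.455052 / 0.989592 = -0.460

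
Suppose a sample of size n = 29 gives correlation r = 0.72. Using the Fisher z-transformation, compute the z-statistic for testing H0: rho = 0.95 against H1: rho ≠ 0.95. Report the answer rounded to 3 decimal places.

-4.712

z_r = atanh(0.72) = 0.907645,  z_0 = atanh(0.95) = 1.831781
SE = 1/√(n−3) = 1/√26 = 0.196116
z = (z_r − z_0)/SE = (0.907645 − 1.831781) / 0.196116 = -0.924136 / 0.196116 = -4.712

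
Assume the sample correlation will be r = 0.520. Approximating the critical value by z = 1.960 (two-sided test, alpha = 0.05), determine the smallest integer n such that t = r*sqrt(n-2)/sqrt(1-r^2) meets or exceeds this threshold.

r√(n−2)/√(1−r²) ≥ 1.960  ⇔  n−2 ≥ (1.960)²·(1−r²)/r²
(1−r²)/r² = (1−0.270400)/0.270400 = 2.6982
n ≥ 2 + 3.8416·2.6982 = 2 + 10.3654 = 12.3654
⌈12.3654⌉ = 13

13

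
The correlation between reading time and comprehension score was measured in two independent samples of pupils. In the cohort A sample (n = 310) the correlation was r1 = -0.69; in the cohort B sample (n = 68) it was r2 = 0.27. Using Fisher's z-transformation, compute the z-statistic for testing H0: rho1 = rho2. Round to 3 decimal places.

z1 = atanh(-0.69) = -0.847956,  z2 = atanh(0.27) = 0.276864
SE = √(1/(n1−3) + 1/(n2−3)) = √(1/307 + 1/65) = √(0.0032573 + 0.0153846) = √0.0186419 = 0.136535
z = (z1 − z2)/SE = (-0.847956 − 0.276864) / 0.136535 = -1.124820 / 0.136535 = -8.238

-8.238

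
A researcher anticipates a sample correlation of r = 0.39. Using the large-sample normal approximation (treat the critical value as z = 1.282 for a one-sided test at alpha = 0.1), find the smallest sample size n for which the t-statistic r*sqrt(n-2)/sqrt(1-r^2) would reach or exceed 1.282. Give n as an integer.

r√(n−2)/√(1−r²) ≥ 1.282  ⇔  n−2 ≥ (1.282)²·(1−r²)/r²
(1−r²)/r² = (1−0.1521)/0.1521 = 5.5746
n ≥ 2 + 1.643524·5.5746 = 2 + 9.1620 = 11.1620
⌈11.1620⌉ = 12

12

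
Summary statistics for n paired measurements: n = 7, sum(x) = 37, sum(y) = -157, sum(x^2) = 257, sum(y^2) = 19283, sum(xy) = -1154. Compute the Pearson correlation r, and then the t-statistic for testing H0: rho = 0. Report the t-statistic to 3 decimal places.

S_xy = nΣxy − ΣxΣy = 7·(-1154) − 37·(-157) = -8078 − (-5809) = -2269
S_xx = nΣx² − (Σx)² = 7·257 − 37² = 1799 − 1369 = 430
S_yy = nΣy² − (Σy)² = 7·19283 − (-157)² = 134981 − 24649 = 110332
r = S_xy / √(S_xx·S_yy) = -2269 / √(430·110332) = -2269 / √47442760 = -2269 / 6887.8705 = -0.3294
t = r·√(n−2)/√(1−r²) = -0.3294·√5 / √(1−0.108504) = -0.736561 / 0.944191 = -0.780

-0.780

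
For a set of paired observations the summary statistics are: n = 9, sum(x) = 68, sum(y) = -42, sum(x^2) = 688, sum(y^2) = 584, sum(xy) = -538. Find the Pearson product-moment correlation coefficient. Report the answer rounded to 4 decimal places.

-0.8487

Numerator: nΣxy − (Σx)(Σy) = 9·(-538) − (68)(-42) = -1986
Denominator: √[(nΣx²−(Σx)²)(nΣy²−(Σy)²)]
  nΣx²−(Σx)² = 9·688 − 4624 = 1568;  nΣy²−(Σy)² = 9·584 − 1764 = 3492
  √(1568·3492) = √5475456 = 2339.9692
r = -1986 / 2339.9692 = -0.8487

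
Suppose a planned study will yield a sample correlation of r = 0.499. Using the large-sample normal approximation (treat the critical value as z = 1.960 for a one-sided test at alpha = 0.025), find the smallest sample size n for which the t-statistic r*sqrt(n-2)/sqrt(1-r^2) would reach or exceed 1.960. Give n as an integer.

r√(n−2)/√(1−r²) ≥ 1.960  ⇔  n−2 ≥ (1.960)²·(1−r²)/r²
(1−r²)/r² = (1−0.249001)/0.249001 = 3.0160
n ≥ 2 + 3.8416·3.0160 = 2 + 11.5863 = 13.5863
⌈13.5863⌉ = 14

14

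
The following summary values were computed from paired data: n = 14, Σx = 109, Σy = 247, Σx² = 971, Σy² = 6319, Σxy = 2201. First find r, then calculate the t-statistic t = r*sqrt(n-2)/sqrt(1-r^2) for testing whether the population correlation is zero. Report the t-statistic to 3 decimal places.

2.387

S_xy = nΣxy − ΣxΣy = 14·2201 − 109·247 = 30814 − 26923 = 3891
S_xx = nΣx² − (Σx)² = 14·971 − 109² = 13594 − 11881 = 1713
S_yy = nΣy² − (Σy)² = 14·6319 − 247² = 88466 − 61009 = 27457
r = S_xy / √(S_xx·S_yy) = 3891 / √(1713·27457) = 3891 / √47033841 = 3891 / 6858.1223 = 0.5674
t = r·√(n−2)/√(1−r²) = 0.5674·√12 / √(1−0.321943) = 1.965531 / 0.823442 = 2.387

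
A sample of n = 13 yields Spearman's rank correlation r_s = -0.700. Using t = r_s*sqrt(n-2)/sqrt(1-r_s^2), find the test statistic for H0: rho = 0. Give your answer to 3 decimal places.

-3.251

1 − r_s² = 1 − 0.490000 = 0.510000;  √(1−r_s²) = 0.714143
√(n−2) = √11 = 3.316625
t = r_s·√(n−2)/√(1−r_s²) = -0.700 · 3.316625 / 0.714143 = -3.251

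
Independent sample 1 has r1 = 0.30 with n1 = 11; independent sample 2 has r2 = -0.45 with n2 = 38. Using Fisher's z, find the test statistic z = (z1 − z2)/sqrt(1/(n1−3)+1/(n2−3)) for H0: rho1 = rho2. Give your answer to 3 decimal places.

Fisher z-transforms: z1 = atanh(0.30) = 0.309520, z2 = atanh(-0.45) = -0.484700; difference d = 0.794220
Var(d) = 1/8 + 1/35 = 0.1250000 + 0.0285714 = 0.1535714
z = d/√Var(d) = 0.794220 / √0.1535714 = 0.794220 / 0.391882 = 2.027

2.027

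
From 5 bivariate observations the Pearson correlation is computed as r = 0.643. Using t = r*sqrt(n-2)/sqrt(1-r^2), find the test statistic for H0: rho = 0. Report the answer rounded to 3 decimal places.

1.454

1 − r² = 1 − 0.413449 = 0.586551;  √(1−r²) = 0.765866
√(n−2) = √3 = 1.732051
t = r·√(n−2)/√(1−r²) = 0.643 · 1.732051 / 0.765866 = 1.454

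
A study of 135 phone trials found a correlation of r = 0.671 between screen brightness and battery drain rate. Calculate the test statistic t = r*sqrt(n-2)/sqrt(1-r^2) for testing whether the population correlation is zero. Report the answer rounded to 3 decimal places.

1 − r² = 1 − 0.450241 = 0.549759;  √(1−r²) = 0.741457
√(n−2) = √133 = 11.532563
t = r·√(n−2)/√(1−r²) = 0.671 · 11.532563 / 0.741457 = 10.437

10.437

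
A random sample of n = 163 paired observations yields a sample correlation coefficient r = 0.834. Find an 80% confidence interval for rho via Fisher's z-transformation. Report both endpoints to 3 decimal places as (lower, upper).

(0.800, 0.862)

z_r = atanh(0.834) = 1.201133;  SE = 1/√(n−3) = 1/√160 = 0.079057
z-limits: 1.201133 ± 1.282·0.079057 = 1.201133 ± 0.101351 = [1.099782, 1.302484]
ρ-limits: (tanh 1.099782, tanh 1.302484) = (0.800, 0.862)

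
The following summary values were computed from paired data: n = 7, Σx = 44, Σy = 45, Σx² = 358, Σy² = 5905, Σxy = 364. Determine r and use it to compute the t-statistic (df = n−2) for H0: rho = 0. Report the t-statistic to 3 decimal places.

Numerator: nΣxy − (Σx)(Σy) = 7·364 − (44)(45) = 568
Denominator: √[(nΣx²−(Σx)²)(nΣy²−(Σy)²)]
  nΣx²−(Σx)² = 7·358 − 1936 = 570;  nΣy²−(Σy)² = 7·5905 − 2025 = 39310
  √(570·39310) = √22406700 = 4733.5716
r = 568 / 4733.5716 = 0.1200
t = r·√(n−2)/√(1−r²) = 0.1200·√5 / √(1−0.014400) = 0.268328 / 0.992774 = 0.270

0.270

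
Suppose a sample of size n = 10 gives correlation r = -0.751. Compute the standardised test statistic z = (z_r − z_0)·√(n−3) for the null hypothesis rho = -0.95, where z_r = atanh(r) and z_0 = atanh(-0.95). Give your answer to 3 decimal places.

2.266

z_r = atanh(-0.751) = -0.975245,  z_0 = atanh(-0.95) = -1.831781
SE = 1/√(n−3) = 1/√7 = 0.377964
z = (z_r − z_0)/SE = (-0.975245 − (-1.831781)) / 0.377964 = 0.856536 / 0.377964 = 2.266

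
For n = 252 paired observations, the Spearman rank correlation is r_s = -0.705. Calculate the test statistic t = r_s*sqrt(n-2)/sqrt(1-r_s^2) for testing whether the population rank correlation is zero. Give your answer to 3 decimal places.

1 − r_s² = 1 − 0.497025 = 0.502975;  √(1−r_s²) = 0.709207
√(n−2) = √250 = 15.811388
t = r_s·√(n−2)/√(1−r_s²) = -0.705 · 15.811388 / 0.709207 = -15.718

-15.718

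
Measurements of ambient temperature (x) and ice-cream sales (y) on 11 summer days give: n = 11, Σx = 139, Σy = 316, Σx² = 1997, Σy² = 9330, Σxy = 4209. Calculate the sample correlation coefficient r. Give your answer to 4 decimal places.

Numerator: nΣxy − (Σx)(Σy) = 11·4209 − (139)(316) = 2375
Denominator: √[(nΣx²−(Σx)²)(nΣy²−(Σy)²)]
  nΣx²−(Σx)² = 11·1997 − 19321 = 2646;  nΣy²−(Σy)² = 11·9330 − 99856 = 2774
  √(2646·2774) = √7340004 = 2709.2442
r = 2375 / 2709.2442 = 0.8766

0.8766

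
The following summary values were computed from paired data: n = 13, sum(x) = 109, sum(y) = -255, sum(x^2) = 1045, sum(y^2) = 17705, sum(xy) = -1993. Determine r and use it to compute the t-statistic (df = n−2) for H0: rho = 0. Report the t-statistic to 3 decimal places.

Numerator: nΣxy − (Σx)(Σy) = 13·(-1993) − (109)(-255) = 1886
Denominator: √[(nΣx²−(Σx)²)(nΣy²−(Σy)²)]
  nΣx²−(Σx)² = 13·1045 − 11881 = 1704;  nΣy²−(Σy)² = 13·17705 − 65025 = 165140
  √(1704·165140) = √281398560 = 16774.9384
r = 1886 / 16774.9384 = 0.1124
t = r·√(n−2)/√(1−r²) = 0.1124·√11 / √(1−0.012634) = 0.372789 / 0.993663 = 0.375

0.375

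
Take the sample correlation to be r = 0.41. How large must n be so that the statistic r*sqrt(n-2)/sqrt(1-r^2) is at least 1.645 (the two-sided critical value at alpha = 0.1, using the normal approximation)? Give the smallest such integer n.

r√(n−2)/√(1−r²) ≥ 1.645  ⇔  n−2 ≥ (1.645)²·(1−r²)/r²
(1−r²)/r² = (1−0.1681)/0.1681 = 4.9488
n ≥ 2 + 2.706025·4.9488 = 2 + 13.3916 = 15.3916
⌈15.3916⌉ = 16

16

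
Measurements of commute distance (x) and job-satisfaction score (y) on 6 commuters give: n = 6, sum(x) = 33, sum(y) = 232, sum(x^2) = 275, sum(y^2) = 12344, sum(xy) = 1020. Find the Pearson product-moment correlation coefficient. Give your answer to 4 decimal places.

Numerator: nΣxy − (Σx)(Σy) = 6·1020 − (33)(232) = -1536
Denominator: √[(nΣx²−(Σx)²)(nΣy²−(Σy)²)]
  nΣx²−(Σx)² = 6·275 − 1089 = 561;  nΣy²−(Σy)² = 6·12344 − 53824 = 20240
  √(561·20240) = √11354640 = 3369.6647
r = -1536 / 3369.6647 = -0.4558

-0.4558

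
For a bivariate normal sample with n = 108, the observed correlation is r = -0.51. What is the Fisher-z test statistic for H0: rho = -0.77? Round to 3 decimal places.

Fisher z: atanh(-0.51) = -0.562730, atanh(-0.77) = -1.020328
z = (z_r − z_0)·√(n−3) = (-0.562730 − (-1.020328))·√105 = 0.457598 · 10.246951 = 4.689

4.689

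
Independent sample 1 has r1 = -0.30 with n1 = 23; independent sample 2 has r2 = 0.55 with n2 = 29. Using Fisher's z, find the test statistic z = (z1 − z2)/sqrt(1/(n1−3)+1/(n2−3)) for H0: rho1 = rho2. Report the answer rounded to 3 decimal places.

-3.120

z1 = atanh(-0.30) = -0.309520,  z2 = atanh(0.55) = 0.618381
SE = √(1/(n1−3) + 1/(n2−3)) = √(1/20 + 1/26) = √(0.0500000 + 0.0384615) = √0.0884615 = 0.297425
z = (z1 − z2)/SE = (-0.309520 − 0.618381) / 0.297425 = -0.927901 / 0.297425 = -3.120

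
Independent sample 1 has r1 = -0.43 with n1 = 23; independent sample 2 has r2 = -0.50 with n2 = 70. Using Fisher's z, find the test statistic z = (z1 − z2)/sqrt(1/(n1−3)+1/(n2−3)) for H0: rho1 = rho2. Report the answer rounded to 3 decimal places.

0.351

z1 = atanh(-0.43) = -0.459897,  z2 = atanh(-0.50) = -0.549306
SE = √(1/(n1−3) + 1/(n2−3)) = √(1/20 + 1/67) = √(0.0500000 + 0.0149254) = √0.0649254 = 0.254805
z = (z1 − z2)/SE = (-0.459897 − (-0.549306)) / 0.254805 = 0.089409 / 0.254805 = 0.351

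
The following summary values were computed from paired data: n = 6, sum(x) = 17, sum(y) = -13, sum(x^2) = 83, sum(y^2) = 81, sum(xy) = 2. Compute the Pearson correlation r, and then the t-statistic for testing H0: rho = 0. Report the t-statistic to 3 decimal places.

Numerator: nΣxy − (Σx)(Σy) = 6·2 − (17)(-13) = 233
Denominator: √[(nΣx²−(Σx)²)(nΣy²−(Σy)²)]
  nΣx²−(Σx)² = 6·83 − 289 = 209;  nΣy²−(Σy)² = 6·81 − 169 = 317
  √(209·317) = √66253 = 257.3966
r = 233 / 257.3966 = 0.9052
t = r·√(n−2)/√(1−r²) = 0.9052·√4 / √(1−0.819387) = 1.810400 / 0.424986 = 4.260

4.260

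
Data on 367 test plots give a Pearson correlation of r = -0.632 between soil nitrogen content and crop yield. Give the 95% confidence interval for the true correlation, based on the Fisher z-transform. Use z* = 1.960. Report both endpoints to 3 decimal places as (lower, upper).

Fisher z: z_r = atanh(r) = ½·ln((1+(-0.632))/(1−(-0.632))) = -0.744739
SE(z) = 1/√(n−3) = 1/√364 = 0.052414
95% ⇒ z* = 1.960; margin = 1.960·0.052414 = 0.102731
CI on z-scale: (-0.847470, -0.642008)
Back-transform: tanh(-0.847470) = -0.689745, tanh(-0.642008) = -0.566265

(-0.690, -0.566)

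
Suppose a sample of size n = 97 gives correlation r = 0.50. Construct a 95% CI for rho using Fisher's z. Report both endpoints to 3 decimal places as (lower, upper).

(0.334, 0.636)

Fisher z: z_r = atanh(r) = ½·ln((1+0.50)/(1−0.50)) = 0.549306
SE(z) = 1/√(n−3) = 1/√94 = 0.103142
95% ⇒ z* = 1.960; margin = 1.960·0.103142 = 0.202158
CI on z-scale: (0.347148, 0.751464)
Back-transform: tanh(0.347148) = 0.333844, tanh(0.751464) = 0.636022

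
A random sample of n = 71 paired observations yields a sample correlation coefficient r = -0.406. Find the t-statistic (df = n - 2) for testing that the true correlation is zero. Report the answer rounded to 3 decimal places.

t = r·√(n−2) / √(1−r²) with r = -0.406, n = 71
  = -0.406·√69 / √(1 − 0.164836)
  = -0.406·8.306624 / 0.913873
  = -3.372489 / 0.913873 = -3.690

-3.690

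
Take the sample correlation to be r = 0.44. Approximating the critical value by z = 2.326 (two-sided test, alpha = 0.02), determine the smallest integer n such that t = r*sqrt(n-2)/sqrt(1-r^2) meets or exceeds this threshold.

25

r√(n−2)/√(1−r²) ≥ 2.326  ⇔  n−2 ≥ (2.326)²·(1−r²)/r²
(1−r²)/r² = (1−0.1936)/0.1936 = 4.1653
n ≥ 2 + 5.410276·4.1653 = 2 + 22.5354 = 24.5354
⌈24.5354⌉ = 25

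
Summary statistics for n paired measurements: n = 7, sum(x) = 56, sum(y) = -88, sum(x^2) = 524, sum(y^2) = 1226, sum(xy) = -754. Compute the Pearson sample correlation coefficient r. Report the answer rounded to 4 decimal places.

-0.5242

Numerator: nΣxy − (Σx)(Σy) = 7·(-754) − (56)(-88) = -350
Denominator: √[(nΣx²−(Σx)²)(nΣy²−(Σy)²)]
  nΣx²−(Σx)² = 7·524 − 3136 = 532;  nΣy²−(Σy)² = 7·1226 − 7744 = 838
  √(532·838) = √445816 = 667.6945
r = -350 / 667.6945 = -0.5242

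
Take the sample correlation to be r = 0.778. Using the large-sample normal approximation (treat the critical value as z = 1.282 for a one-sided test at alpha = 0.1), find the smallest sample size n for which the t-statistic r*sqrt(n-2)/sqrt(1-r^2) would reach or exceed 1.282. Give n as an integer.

Need r·√(n−2)/√(1−r²) ≥ 1.282
√(n−2) ≥ 1.282·√(1−0.605284) / 0.778 = 1.282·0.628264 / 0.778 = 1.0353
n−2 ≥ 1.0718  ⇒  n ≥ 3.0718
Smallest integer n = 4

4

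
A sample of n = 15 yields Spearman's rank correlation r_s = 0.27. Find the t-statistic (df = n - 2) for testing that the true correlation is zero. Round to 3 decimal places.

1.011

t = r_s·√(n−2) / √(1−r_s²) with r_s = 0.27, n = 15
  = 0.27·√13 / √(1 − 0.0729)
  = 0.27·3.605551 / 0.962860
  = 0.973499 / 0.962860 = 1.011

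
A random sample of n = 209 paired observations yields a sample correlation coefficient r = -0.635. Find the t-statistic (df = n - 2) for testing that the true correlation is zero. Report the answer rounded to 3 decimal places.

-11.826

t = r·√(n−2) / √(1−r²) with r = -0.635, n = 209
  = -0.635·√207 / √(1 − 0.403225)
  = -0.635·14.387495 / 0.772512
  = -9.136059 / 0.772512 = -11.826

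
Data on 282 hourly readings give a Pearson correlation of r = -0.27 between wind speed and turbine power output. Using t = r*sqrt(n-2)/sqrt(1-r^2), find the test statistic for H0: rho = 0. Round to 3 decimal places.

-4.692

1 − r² = 1 − 0.0729 = 0.9271;  √(1−r²) = 0.962860
√(n−2) = √280 = 16.733201
t = r·√(n−2)/√(1−r²) = -0.27 · 16.733201 / 0.962860 = -4.692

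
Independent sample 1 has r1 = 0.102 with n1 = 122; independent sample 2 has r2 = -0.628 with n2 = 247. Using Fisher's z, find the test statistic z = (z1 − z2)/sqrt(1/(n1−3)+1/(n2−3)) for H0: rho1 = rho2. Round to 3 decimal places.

7.517

Fisher z-transforms: z1 = atanh(0.102) = 0.102356, z2 = atanh(-0.628) = -0.738107; difference d = 0.840463
Var(d) = 1/119 + 1/244 = 0.0084034 + 0.0040984 = 0.0125018
z = d/√Var(d) = 0.840463 / √0.0125018 = 0.840463 / 0.111811 = 7.517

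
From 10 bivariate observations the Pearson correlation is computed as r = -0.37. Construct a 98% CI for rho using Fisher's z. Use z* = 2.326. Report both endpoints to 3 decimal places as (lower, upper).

Fisher z: z_r = atanh(r) = ½·ln((1+(-0.37))/(1−(-0.37))) = -0.388423
SE(z) = 1/√(n−3) = 1/√7 = 0.377964
98% ⇒ z* = 2.326; margin = 2.326·0.377964 = 0.879144
CI on z-scale: (-1.267567, 0.490721)
Back-transform: tanh(-1.267567) = -0.853137, tanh(0.490721) = 0.454788

(-0.853, 0.455)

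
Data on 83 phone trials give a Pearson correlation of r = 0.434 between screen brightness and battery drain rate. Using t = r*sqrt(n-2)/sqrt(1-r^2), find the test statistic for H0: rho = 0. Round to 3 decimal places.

1 − r² = 1 − 0.188356 = 0.811644;  √(1−r²) = 0.900913
√(n−2) = √81 = 9.000000
t = r·√(n−2)/√(1−r²) = 0.434 · 9.000000 / 0.900913 = 4.336

4.336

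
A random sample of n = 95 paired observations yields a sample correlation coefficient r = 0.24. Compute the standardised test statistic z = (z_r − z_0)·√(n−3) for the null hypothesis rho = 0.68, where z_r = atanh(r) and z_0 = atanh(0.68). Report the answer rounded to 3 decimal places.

z_r = atanh(0.24) = 0.244774,  z_0 = atanh(0.68) = 0.829114
SE = 1/√(n−3) = 1/√92 = 0.104257
z = (z_r − z_0)/SE = (0.244774 − 0.829114) / 0.104257 = -0.584340 / 0.104257 = -5.605

-5.605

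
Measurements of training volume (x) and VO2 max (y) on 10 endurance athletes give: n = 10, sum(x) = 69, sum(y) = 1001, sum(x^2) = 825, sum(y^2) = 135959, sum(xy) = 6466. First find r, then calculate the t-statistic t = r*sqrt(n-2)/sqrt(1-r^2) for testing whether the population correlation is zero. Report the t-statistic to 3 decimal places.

-0.356

S_xy = nΣxy − ΣxΣy = 10·6466 − 69·1001 = 64660 − 69069 = -4409
S_xx = nΣx² − (Σx)² = 10·825 − 69² = 8250 − 4761 = 3489
S_yy = nΣy² − (Σy)² = 10·135959 − 1001² = 1359590 − 1002001 = 357589
r = S_xy / √(S_xx·S_yy) = -4409 / √(3489·357589) = -4409 / √1247628021 = -4409 / 35321.7783 = -0.1248
t = r·√(n−2)/√(1−r²) = -0.1248·√8 / √(1−0.015575) = -0.352988 / 0.992182 = -0.356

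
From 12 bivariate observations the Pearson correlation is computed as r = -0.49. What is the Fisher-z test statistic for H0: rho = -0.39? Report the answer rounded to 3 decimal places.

Fisher z: atanh(-0.49) = -0.536060, atanh(-0.39) = -0.411800
z = (z_r − z_0)·√(n−3) = (-0.536060 − (-0.411800))·√9 = -0.124260 · 3.000000 = -0.373

-0.373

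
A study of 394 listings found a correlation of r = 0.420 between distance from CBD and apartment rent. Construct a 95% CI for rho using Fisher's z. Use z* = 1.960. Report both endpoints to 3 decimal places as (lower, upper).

z_r = atanh(0.420) = 0.447692;  SE = 1/√(n−3) = 1/√391 = 0.050572
z-limits: 0.447692 ± 1.960·0.050572 = 0.447692 ± 0.099121 = [0.348571, 0.546813]
ρ-limits: (tanh 0.348571, tanh 0.546813) = (0.335, 0.498)

(0.335, 0.498)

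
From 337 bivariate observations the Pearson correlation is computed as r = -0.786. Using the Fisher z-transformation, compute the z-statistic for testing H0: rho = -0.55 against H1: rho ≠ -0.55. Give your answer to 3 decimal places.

Fisher z: atanh(-0.786) = -1.060879, atanh(-0.55) = -0.618381
z = (z_r − z_0)·√(n−3) = (-1.060879 − (-0.618381))·√334 = -0.442498 · 18.275667 = -8.087

-8.087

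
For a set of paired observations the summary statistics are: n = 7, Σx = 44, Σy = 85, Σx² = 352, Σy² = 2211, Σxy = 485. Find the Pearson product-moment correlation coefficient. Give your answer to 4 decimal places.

Numerator: nΣxy − (Σx)(Σy) = 7·485 − (44)(85) = -345
Denominator: √[(nΣx²−(Σx)²)(nΣy²−(Σy)²)]
  nΣx²−(Σx)² = 7·352 − 1936 = 528;  nΣy²−(Σy)² = 7·2211 − 7225 = 8252
  √(528·8252) = √4357056 = 2087.3562
r = -345 / 2087.3562 = -0.1653

-0.1653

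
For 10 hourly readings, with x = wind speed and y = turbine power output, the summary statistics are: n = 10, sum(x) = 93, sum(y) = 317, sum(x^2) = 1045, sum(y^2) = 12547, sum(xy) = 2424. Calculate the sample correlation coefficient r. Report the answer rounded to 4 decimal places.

-0.7814

S_xy = nΣxy − ΣxΣy = 10·2424 − 93·317 = 24240 − 29481 = -5241
S_xx = nΣx² − (Σx)² = 10·1045 − 93² = 10450 − 8649 = 1801
S_yy = nΣy² − (Σy)² = 10·12547 − 317² = 125470 − 100489 = 24981
r = S_xy / √(S_xx·S_yy) = -5241 / √(1801·24981) = -5241 / √44990781 = -5241 / 6707.5168 = -0.7814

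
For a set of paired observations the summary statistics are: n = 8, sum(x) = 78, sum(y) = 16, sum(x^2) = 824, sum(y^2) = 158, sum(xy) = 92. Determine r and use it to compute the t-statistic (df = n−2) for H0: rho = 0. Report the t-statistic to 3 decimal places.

-2.509

Numerator: nΣxy − (Σx)(Σy) = 8·92 − (78)(16) = -512
Denominator: √[(nΣx²−(Σx)²)(nΣy²−(Σy)²)]
  nΣx²−(Σx)² = 8·824 − 6084 = 508;  nΣy²−(Σy)² = 8·158 − 256 = 1008
  √(508·1008) = √512064 = 715.5865
r = -512 / 715.5865 = -0.7155
t = r·√(n−2)/√(1−r²) = -0.7155·√6 / √(1−0.511940) = -1.752610 / 0.698613 = -2.509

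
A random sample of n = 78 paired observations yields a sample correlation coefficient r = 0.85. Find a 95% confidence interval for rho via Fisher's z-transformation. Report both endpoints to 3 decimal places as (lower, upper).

z_r = atanh(0.85) = 1.256153;  SE = 1/√(n−3) = 1/√75 = 0.115470
z-limits: 1.256153 ± 1.960·0.115470 = 1.256153 ± 0.226321 = [1.029832, 1.482474]
ρ-limits: (tanh 1.029832, tanh 1.482474) = (0.774, 0.902)

(0.774, 0.902)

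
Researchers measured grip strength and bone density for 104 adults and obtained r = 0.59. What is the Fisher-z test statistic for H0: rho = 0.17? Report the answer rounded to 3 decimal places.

Fisher z: atanh(0.59) = 0.677666, atanh(0.17) = 0.171667
z = (z_r − z_0)·√(n−3) = (0.677666 − 0.171667)·√101 = 0.505999 · 10.049876 = 5.085

5.085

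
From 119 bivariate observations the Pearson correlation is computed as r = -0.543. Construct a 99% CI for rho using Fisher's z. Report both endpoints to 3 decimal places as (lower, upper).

z_r = atanh(-0.543) = -0.608400;  SE = 1/√(n−3) = 1/√116 = 0.092848
z-limits: -0.608400 ± 2.576·0.092848 = -0.608400 ± 0.239176 = [-0.847576, -0.369224]
ρ-limits: (tanh -0.847576, tanh -0.369224) = (-0.690, -0.353)

(-0.690, -0.353)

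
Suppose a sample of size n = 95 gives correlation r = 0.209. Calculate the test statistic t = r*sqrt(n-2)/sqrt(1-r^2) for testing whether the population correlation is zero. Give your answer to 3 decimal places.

1 − r² = 1 − 0.043681 = 0.956319;  √(1−r²) = 0.977916
√(n−2) = √93 = 9.643651
t = r·√(n−2)/√(1−r²) = 0.209 · 9.643651 / 0.977916 = 2.061

2.061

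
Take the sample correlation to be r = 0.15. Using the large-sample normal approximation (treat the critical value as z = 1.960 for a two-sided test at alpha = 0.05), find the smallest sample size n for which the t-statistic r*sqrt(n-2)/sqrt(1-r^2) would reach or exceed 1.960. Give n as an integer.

169

r√(n−2)/√(1−r²) ≥ 1.960  ⇔  n−2 ≥ (1.960)²·(1−r²)/r²
(1−r²)/r² = (1−0.0225)/0.0225 = 43.4444
n ≥ 2 + 3.8416·43.4444 = 2 + 166.8960 = 168.8960
⌈168.8960⌉ = 169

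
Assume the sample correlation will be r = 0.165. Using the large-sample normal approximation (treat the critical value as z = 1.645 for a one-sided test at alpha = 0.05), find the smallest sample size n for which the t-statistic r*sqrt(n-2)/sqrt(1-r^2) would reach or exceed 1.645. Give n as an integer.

99

Need r·√(n−2)/√(1−r²) ≥ 1.645
√(n−2) ≥ 1.645·√(1−0.027225) / 0.165 = 1.645·0.986294 / 0.165 = 9.8331
n−2 ≥ 96.6899  ⇒  n ≥ 98.6899
Smallest integer n = 99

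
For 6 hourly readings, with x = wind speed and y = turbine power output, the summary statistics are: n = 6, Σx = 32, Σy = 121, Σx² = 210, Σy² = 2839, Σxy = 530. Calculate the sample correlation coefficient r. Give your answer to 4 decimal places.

-0.9208

Numerator: nΣxy − (Σx)(Σy) = 6·530 − (32)(121) = -692
Denominator: √[(nΣx²−(Σx)²)(nΣy²−(Σy)²)]
  nΣx²−(Σx)² = 6·210 − 1024 = 236;  nΣy²−(Σy)² = 6·2839 − 14641 = 2393
  √(236·2393) = √564748 = 751.4972
r = -692 / 751.4972 = -0.9208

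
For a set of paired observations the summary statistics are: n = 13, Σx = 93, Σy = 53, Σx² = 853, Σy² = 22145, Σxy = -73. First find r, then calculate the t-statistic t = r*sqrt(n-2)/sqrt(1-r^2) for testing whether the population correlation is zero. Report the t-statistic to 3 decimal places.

Numerator: nΣxy − (Σx)(Σy) = 13·(-73) − (93)(53) = -5878
Denominator: √[(nΣx²−(Σx)²)(nΣy²−(Σy)²)]
  nΣx²−(Σx)² = 13·853 − 8649 = 2440;  nΣy²−(Σy)² = 13·22145 − 2809 = 285076
  √(2440·285076) = √695585440 = 26373.9538
r = -5878 / 26373.9538 = -0.2229
t = r·√(n−2)/√(1−r²) = -0.2229·√11 / √(1−0.049684) = -0.739276 / 0.974842 = -0.758

-0.758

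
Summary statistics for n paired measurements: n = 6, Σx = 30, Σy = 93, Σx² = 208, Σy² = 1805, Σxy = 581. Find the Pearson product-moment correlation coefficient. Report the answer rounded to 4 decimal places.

Numerator: nΣxy − (Σx)(Σy) = 6·581 − (30)(93) = 696
Denominator: √[(nΣx²−(Σx)²)(nΣy²−(Σy)²)]
  nΣx²−(Σx)² = 6·208 − 900 = 348;  nΣy²−(Σy)² = 6·1805 − 8649 = 2181
  √(348·2181) = √758988 = 871.1992
r = 696 / 871.1992 = 0.7989

0.7989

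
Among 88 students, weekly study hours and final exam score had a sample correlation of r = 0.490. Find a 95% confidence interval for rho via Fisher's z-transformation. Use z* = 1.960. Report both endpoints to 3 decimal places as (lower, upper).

(0.313, 0.634)

z_r = atanh(0.490) = 0.536060;  SE = 1/√(n−3) = 1/√85 = 0.108465
z-limits: 0.536060 ± 1.960·0.108465 = 0.536060 ± 0.212591 = [0.323469, 0.748651]
ρ-limits: (tanh 0.323469, tanh 0.748651) = (0.313, 0.634)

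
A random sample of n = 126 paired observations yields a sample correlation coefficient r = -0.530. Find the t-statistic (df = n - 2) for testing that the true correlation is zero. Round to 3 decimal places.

-6.960

1 − r² = 1 − 0.280900 = 0.719100;  √(1−r²) = 0.847998
√(n−2) = √124 = 11.135529
t = r·√(n−2)/√(1−r²) = -0.530 · 11.135529 / 0.847998 = -6.960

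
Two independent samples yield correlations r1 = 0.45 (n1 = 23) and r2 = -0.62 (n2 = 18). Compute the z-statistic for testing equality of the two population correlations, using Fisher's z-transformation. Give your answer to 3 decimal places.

z1 = atanh(0.45) = 0.484700,  z2 = atanh(-0.62) = -0.725005
SE = √(1/(n1−3) + 1/(n2−3)) = √(1/20 + 1/15) = √(0.0500000 + 0.0666667) = √0.1166667 = 0.341565
z = (z1 − z2)/SE = (0.484700 − (-0.725005)) / 0.341565 = 1.209705 / 0.341565 = 3.542

3.542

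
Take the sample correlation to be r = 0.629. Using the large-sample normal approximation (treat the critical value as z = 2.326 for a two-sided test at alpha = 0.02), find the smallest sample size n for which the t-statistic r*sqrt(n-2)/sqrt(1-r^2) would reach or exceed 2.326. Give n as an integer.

Need r·√(n−2)/√(1−r²) ≥ 2.326
√(n−2) ≥ 2.326·√(1−0.395641) / 0.629 = 2.326·0.777405 / 0.629 = 2.8748
n−2 ≥ 8.2645  ⇒  n ≥ 10.2645
Smallest integer n = 11

11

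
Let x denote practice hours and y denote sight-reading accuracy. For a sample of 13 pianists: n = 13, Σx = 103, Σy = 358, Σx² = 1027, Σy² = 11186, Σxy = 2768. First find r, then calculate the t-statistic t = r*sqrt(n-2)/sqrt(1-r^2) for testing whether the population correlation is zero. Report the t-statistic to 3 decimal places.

-0.433

S_xy = nΣxy − ΣxΣy = 13·2768 − 103·358 = 35984 − 36874 = -890
S_xx = nΣx² − (Σx)² = 13·1027 − 103² = 13351 − 10609 = 2742
S_yy = nΣy² − (Σy)² = 13·11186 − 358² = 145418 − 128164 = 17254
r = S_xy / √(S_xx·S_yy) = -890 / √(2742·17254) = -890 / √47310468 = -890 / 6878.2605 = -0.1294
t = r·√(n−2)/√(1−r²) = -0.1294·√11 / √(1−0.016744) = -0.429171 / 0.991593 = -0.433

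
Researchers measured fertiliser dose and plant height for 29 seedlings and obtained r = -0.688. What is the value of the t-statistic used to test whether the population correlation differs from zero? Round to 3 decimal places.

t = r·√(n−2) / √(1−r²) with r = -0.688, n = 29
  = -0.688·√27 / √(1 − 0.473344)
  = -0.688·5.196152 / 0.725711
  = -3.574953 / 0.725711 = -4.926

-4.926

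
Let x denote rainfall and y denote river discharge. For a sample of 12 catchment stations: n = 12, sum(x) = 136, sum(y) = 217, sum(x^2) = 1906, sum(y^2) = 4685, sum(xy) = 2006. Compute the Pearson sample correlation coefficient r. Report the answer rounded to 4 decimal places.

S_xy = nΣxy − ΣxΣy = 12·2006 − 136·217 = 24072 − 29512 = -5440
S_xx = nΣx² − (Σx)² = 12·1906 − 136² = 22872 − 18496 = 4376
S_yy = nΣy² − (Σy)² = 12·4685 − 217² = 56220 − 47089 = 9131
r = S_xy / √(S_xx·S_yy) = -5440 / √(4376·9131) = -5440 / √39957256 = -5440 / 6321.1752 = -0.8606

-0.8606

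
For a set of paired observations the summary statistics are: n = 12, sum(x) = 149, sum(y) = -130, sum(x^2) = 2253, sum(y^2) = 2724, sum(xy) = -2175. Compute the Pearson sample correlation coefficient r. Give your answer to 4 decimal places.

-0.7703

S_xy = nΣxy − ΣxΣy = 12·(-2175) − 149·(-130) = -26100 − (-19370) = -6730
S_xx = nΣx² − (Σx)² = 12·2253 − 149² = 27036 − 22201 = 4835
S_yy = nΣy² − (Σy)² = 12·2724 − (-130)² = 32688 − 16900 = 15788
r = S_xy / √(S_xx·S_yy) = -6730 / √(4835·15788) = -6730 / √76334980 = -6730 / 8736.9892 = -0.7703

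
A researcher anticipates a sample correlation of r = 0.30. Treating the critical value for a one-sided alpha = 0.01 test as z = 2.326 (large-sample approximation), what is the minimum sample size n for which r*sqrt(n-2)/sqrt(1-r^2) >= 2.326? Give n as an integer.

Need r·√(n−2)/√(1−r²) ≥ 2.326
√(n−2) ≥ 2.326·√(1−0.0900) / 0.30 = 2.326·0.953939 / 0.30 = 7.3962
n−2 ≥ 54.7038  ⇒  n ≥ 56.7038
Smallest integer n = 57

57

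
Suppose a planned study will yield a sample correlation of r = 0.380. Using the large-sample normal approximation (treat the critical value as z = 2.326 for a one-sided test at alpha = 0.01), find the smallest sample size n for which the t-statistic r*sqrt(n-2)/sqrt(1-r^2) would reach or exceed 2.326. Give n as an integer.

35

Need r·√(n−2)/√(1−r²) ≥ 2.326
√(n−2) ≥ 2.326·√(1−0.144400) / 0.380 = 2.326·0.924986 / 0.380 = 5.6619
n−2 ≥ 32.0571  ⇒  n ≥ 34.0571
Smallest integer n = 35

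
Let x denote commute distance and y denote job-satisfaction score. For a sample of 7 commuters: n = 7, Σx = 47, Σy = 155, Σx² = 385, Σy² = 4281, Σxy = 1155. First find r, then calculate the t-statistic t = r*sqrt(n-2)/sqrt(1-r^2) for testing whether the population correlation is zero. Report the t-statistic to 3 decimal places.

S_xy = nΣxy − ΣxΣy = 7·1155 − 47·155 = 8085 − 7285 = 800
S_xx = nΣx² − (Σx)² = 7·385 − 47² = 2695 − 2209 = 486
S_yy = nΣy² − (Σy)² = 7·4281 − 155² = 29967 − 24025 = 5942
r = S_xy / √(S_xx·S_yy) = 800 / √(486·5942) = 800 / √2887812 = 800 / 1699.3563 = 0.4708
t = r·√(n−2)/√(1−r²) = 0.4708·√5 / √(1−0.221653) = 1.052741 / 0.882240 = 1.193

1.193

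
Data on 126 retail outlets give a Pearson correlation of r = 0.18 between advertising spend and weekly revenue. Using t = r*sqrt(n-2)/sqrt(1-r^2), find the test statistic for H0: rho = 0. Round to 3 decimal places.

1 − r² = 1 − 0.0324 = 0.9676;  √(1−r²) = 0.983667
√(n−2) = √124 = 11.135529
t = r·√(n−2)/√(1−r²) = 0.18 · 11.135529 / 0.983667 = 2.038

2.038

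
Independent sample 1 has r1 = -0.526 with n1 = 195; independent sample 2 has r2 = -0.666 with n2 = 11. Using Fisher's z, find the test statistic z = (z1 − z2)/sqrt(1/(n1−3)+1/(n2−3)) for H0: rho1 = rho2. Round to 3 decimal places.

0.607

Fisher z-transforms: z1 = atanh(-0.526) = -0.584599, z2 = atanh(-0.666) = -0.803520; difference d = 0.218921
Var(d) = 1/192 + 1/8 = 0.0052083 + 0.1250000 = 0.1302083
z = d/√Var(d) = 0.218921 / √0.1302083 = 0.218921 / 0.360844 = 0.607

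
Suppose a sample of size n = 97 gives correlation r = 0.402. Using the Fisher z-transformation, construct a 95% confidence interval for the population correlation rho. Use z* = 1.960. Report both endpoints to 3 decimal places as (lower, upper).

(0.220, 0.557)

z_r = atanh(0.402) = 0.426032;  SE = 1/√(n−3) = 1/√94 = 0.103142
z-limits: 0.426032 ± 1.960·0.103142 = 0.426032 ± 0.202158 = [0.223874, 0.628190]
ρ-limits: (tanh 0.223874, tanh 0.628190) = (0.220, 0.557)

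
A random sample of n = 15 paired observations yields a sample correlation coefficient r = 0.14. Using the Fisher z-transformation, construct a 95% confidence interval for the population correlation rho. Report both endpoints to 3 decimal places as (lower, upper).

(-0.401, 0.609)

z_r = atanh(0.14) = 0.140926;  SE = 1/√(n−3) = 1/√12 = 0.288675
z-limits: 0.140926 ± 1.960·0.288675 = 0.140926 ± 0.565803 = [-0.424877, 0.706729]
ρ-limits: (tanh -0.424877, tanh 0.706729) = (-0.401, 0.609)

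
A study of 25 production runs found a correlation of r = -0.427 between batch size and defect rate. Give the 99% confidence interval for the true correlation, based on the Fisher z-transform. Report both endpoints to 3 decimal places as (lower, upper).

z_r = atanh(-0.427) = -0.456222;  SE = 1/√(n−3) = 1/√22 = 0.213201
z-limits: -0.456222 ± 2.576·0.213201 = -0.456222 ± 0.549206 = [-1.005428, 0.092984]
ρ-limits: (tanh -1.005428, tanh 0.092984) = (-0.764, 0.093)

(-0.764, 0.093)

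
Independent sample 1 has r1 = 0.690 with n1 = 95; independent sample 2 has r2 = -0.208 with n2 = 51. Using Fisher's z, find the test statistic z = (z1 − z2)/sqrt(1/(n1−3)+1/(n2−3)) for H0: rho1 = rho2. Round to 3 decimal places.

5.948

z1 = atanh(0.690) = 0.847956,  z2 = atanh(-0.208) = -0.211080
SE = √(1/(n1−3) + 1/(n2−3)) = √(1/92 + 1/48) = √(0.0108696 + 0.0208333) = √0.0317029 = 0.178053
z = (z1 − z2)/SE = (0.847956 − (-0.211080)) / 0.178053 = 1.059036 / 0.178053 = 5.948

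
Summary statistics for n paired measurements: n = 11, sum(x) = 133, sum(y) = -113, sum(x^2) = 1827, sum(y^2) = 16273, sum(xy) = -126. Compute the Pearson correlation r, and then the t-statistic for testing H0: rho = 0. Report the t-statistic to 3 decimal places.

Numerator: nΣxy − (Σx)(Σy) = 11·(-126) − (133)(-113) = 13643
Denominator: √[(nΣx²−(Σx)²)(nΣy²−(Σy)²)]
  nΣx²−(Σx)² = 11·1827 − 17689 = 2408;  nΣy²−(Σy)² = 11·16273 − 12769 = 166234
  √(2408·166234) = √400291472 = 20007.2855
r = 13643 / 20007.2855 = 0.6819
t = r·√(n−2)/√(1−r²) = 0.6819·√9 / √(1−0.464988) = 2.045700 / 0.731445 = 2.797

2.797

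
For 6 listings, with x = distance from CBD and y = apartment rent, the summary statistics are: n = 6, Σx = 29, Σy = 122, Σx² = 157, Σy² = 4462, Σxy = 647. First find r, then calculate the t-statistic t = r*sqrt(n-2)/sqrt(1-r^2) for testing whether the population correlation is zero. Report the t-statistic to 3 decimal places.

S_xy = nΣxy − ΣxΣy = 6·647 − 29·122 = 3882 − 3538 = 344
S_xx = nΣx² − (Σx)² = 6·157 − 29² = 942 − 841 = 101
S_yy = nΣy² − (Σy)² = 6·4462 − 122² = 26772 − 14884 = 11888
r = S_xy / √(S_xx·S_yy) = 344 / √(101·11888) = 344 / √1200688 = 344 / 1095.7591 = 0.3139
t = r·√(n−2)/√(1−r²) = 0.3139·√4 / √(1−0.098533) = 0.627800 / 0.949456 = 0.661

0.661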